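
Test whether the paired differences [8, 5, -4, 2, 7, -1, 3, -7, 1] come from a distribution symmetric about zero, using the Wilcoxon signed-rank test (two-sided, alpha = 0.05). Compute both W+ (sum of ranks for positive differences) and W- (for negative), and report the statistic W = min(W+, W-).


Step 1: Drop any zero differences (none here) and take |d_i|.
|d| = [8, 5, 4, 2, 7, 1, 3, 7, 1]
Step 2: Midrank |d_i| (ties get averaged ranks).
ranks: |8|->9, |5|->6, |4|->5, |2|->3, |7|->7.5, |1|->1.5, |3|->4, |7|->7.5, |1|->1.5
Step 3: Attach original signs; sum ranks with positive sign and with negative sign.
W+ = 9 + 6 + 3 + 7.5 + 4 + 1.5 = 31
W- = 5 + 1.5 + 7.5 = 14
(Check: W+ + W- = 45 should equal n(n+1)/2 = 45.)
Step 4: Test statistic W = min(W+, W-) = 14.
Step 5: Ties in |d|, so use the tie-corrected normal approximation.
        E[W] = n(n+1)/4 = 9*10/4 = 22.5.
        Tie groups: |d|=1 (t=2), |d|=7 (t=2); sum(t^3 - t) = 12.
        Var[W] = n(n+1)(2n+1)/24 - sum(t^3-t)/48 = 1710/24 - 12/48 = 71.
        z = (W - E[W]) / sqrt(Var[W]) = (14 - 22.5) / 8.4261 = -1.0088.
        Two-sided p = 2*Phi(z) = 0.313088.
Step 6: alpha = 0.05. fail to reject H0.

W+ = 31, W- = 14, W = min = 14, p = 0.313088, fail to reject H0.


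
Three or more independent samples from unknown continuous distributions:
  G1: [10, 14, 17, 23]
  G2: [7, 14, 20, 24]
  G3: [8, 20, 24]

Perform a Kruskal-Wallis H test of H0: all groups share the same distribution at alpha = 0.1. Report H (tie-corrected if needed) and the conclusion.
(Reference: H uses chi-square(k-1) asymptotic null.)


Step 1: Combine all N = 11 observations and assign midranks.
sorted (value, group, rank): (7,G2,1), (8,G3,2), (10,G1,3), (14,G1,4.5), (14,G2,4.5), (17,G1,6), (20,G2,7.5), (20,G3,7.5), (23,G1,9), (24,G2,10.5), (24,G3,10.5)
Step 2: Sum ranks within each group.
R_1 = 22.5 (n_1 = 4)
R_2 = 23.5 (n_2 = 4)
R_3 = 20 (n_3 = 3)
Step 3: H = 12/(N(N+1)) * sum(R_i^2/n_i) - 3(N+1)
     = 12/(11*12) * (22.5^2/4 + 23.5^2/4 + 20^2/3) - 3*12
     = 0.090909 * 397.958 - 36
     = 0.178030.
Step 4: Ties present; correction factor C = 1 - 18/(11^3 - 11) = 0.986364. Corrected H = 0.178030 / 0.986364 = 0.180492.
Step 5: Under H0, H ~ chi^2(2); p-value = 0.913707.
Step 6: alpha = 0.1. fail to reject H0.

H = 0.1805, df = 2, p = 0.913707, fail to reject H0.


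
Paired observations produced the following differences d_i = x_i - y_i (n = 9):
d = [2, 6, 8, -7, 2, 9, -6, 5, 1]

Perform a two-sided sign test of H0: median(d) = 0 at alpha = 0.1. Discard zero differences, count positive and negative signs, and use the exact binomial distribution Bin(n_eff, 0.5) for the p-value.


Step 1: Discard zero differences. Original n = 9; n_eff = number of nonzero differences = 9.
Nonzero differences (with sign): +2, +6, +8, -7, +2, +9, -6, +5, +1
Step 2: Count signs: positive = 7, negative = 2.
Step 3: Under H0: P(positive) = 0.5, so the number of positives S ~ Bin(9, 0.5).
Step 4: Two-sided exact p-value = sum of Bin(9,0.5) probabilities at or below the observed probability = 0.179688.
Step 5: alpha = 0.1. fail to reject H0.

n_eff = 9, pos = 7, neg = 2, p = 0.179688, fail to reject H0.


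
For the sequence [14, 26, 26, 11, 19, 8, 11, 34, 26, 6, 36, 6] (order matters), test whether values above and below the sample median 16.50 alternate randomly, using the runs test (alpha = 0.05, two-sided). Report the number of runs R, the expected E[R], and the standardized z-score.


Step 1: Compute median = 16.50; label A = above, B = below.
Labels in order: BAABABBAABAB  (n_A = 6, n_B = 6)
Step 2: Count runs R = 9.
Step 3: Under H0 (random ordering), E[R] = 2*n_A*n_B/(n_A+n_B) + 1 = 2*6*6/12 + 1 = 7.0000.
        Var[R] = 2*n_A*n_B*(2*n_A*n_B - n_A - n_B) / ((n_A+n_B)^2 * (n_A+n_B-1)) = 4320/1584 = 2.7273.
        SD[R] = 1.6514.
Step 4: Continuity-corrected z = (R - 0.5 - E[R]) / SD[R] = (9 - 0.5 - 7.0000) / 1.6514 = 0.9083.
Step 5: Two-sided p-value via normal approximation = 2*(1 - Phi(|z|)) = 0.363722.
Step 6: alpha = 0.05. fail to reject H0.

R = 9, z = 0.9083, p = 0.363722, fail to reject H0.


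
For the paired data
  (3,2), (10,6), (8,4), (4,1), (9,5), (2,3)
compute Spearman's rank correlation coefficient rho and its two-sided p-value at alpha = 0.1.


Step 1: Rank x and y separately (midranks; no ties here).
rank(x): 3->2, 10->6, 8->4, 4->3, 9->5, 2->1
rank(y): 2->2, 6->6, 4->4, 1->1, 5->5, 3->3
Step 2: d_i = R_x(i) - R_y(i); compute d_i^2.
  (2-2)^2=0, (6-6)^2=0, (4-4)^2=0, (3-1)^2=4, (5-5)^2=0, (1-3)^2=4
sum(d^2) = 8.
Step 3: rho = 1 - 6*8 / (6*(6^2 - 1)) = 1 - 48/210 = 0.771429.
Step 4: Under H0, t = rho * sqrt((n-2)/(1-rho^2)) = 2.4247 ~ t(4).
Step 5: Two-sided p-value from the t-distribution with 4 df = 0.072397.
Step 6: alpha = 0.1. reject H0.

rho = 0.7714, p = 0.072397, reject H0 at alpha = 0.1.


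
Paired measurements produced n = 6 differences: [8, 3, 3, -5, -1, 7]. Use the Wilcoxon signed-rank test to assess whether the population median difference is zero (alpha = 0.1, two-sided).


Step 1: Drop any zero differences (none here) and take |d_i|.
|d| = [8, 3, 3, 5, 1, 7]
Step 2: Midrank |d_i| (ties get averaged ranks).
ranks: |8|->6, |3|->2.5, |3|->2.5, |5|->4, |1|->1, |7|->5
Step 3: Attach original signs; sum ranks with positive sign and with negative sign.
W+ = 6 + 2.5 + 2.5 + 5 = 16
W- = 4 + 1 = 5
(Check: W+ + W- = 21 should equal n(n+1)/2 = 21.)
Step 4: Test statistic W = min(W+, W-) = 5.
Step 5: Ties in |d|, so use the tie-corrected normal approximation.
        E[W] = n(n+1)/4 = 6*7/4 = 10.5.
        Tie groups: |d|=3 (t=2); sum(t^3 - t) = 6.
        Var[W] = n(n+1)(2n+1)/24 - sum(t^3-t)/48 = 546/24 - 6/48 = 22.625.
        z = (W - E[W]) / sqrt(Var[W]) = (5 - 10.5) / 4.7566 = -1.1563.
        Two-sided p = 2*Phi(z) = 0.247561.
Step 6: alpha = 0.1. fail to reject H0.

W+ = 16, W- = 5, W = min = 5, p = 0.247561, fail to reject H0.


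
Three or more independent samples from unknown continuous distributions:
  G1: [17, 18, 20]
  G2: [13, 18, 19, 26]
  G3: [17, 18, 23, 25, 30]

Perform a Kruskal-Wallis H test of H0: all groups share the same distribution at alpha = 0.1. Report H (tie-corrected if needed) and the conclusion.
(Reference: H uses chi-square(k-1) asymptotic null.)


Step 1: Combine all N = 12 observations and assign midranks.
sorted (value, group, rank): (13,G2,1), (17,G1,2.5), (17,G3,2.5), (18,G1,5), (18,G2,5), (18,G3,5), (19,G2,7), (20,G1,8), (23,G3,9), (25,G3,10), (26,G2,11), (30,G3,12)
Step 2: Sum ranks within each group.
R_1 = 15.5 (n_1 = 3)
R_2 = 24 (n_2 = 4)
R_3 = 38.5 (n_3 = 5)
Step 3: H = 12/(N(N+1)) * sum(R_i^2/n_i) - 3(N+1)
     = 12/(12*13) * (15.5^2/3 + 24^2/4 + 38.5^2/5) - 3*13
     = 0.076923 * 520.533 - 39
     = 1.041026.
Step 4: Ties present; correction factor C = 1 - 30/(12^3 - 12) = 0.982517. Corrected H = 1.041026 / 0.982517 = 1.059549.
Step 5: Under H0, H ~ chi^2(2); p-value = 0.588738.
Step 6: alpha = 0.1. fail to reject H0.

H = 1.0595, df = 2, p = 0.588738, fail to reject H0.


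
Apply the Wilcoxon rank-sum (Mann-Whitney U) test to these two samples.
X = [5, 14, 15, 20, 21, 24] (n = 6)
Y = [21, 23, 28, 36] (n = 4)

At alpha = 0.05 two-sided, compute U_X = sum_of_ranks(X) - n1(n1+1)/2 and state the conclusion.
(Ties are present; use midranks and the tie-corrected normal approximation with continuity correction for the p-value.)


Step 1: Combine and sort all 10 observations; assign midranks.
sorted (value, group): (5,X), (14,X), (15,X), (20,X), (21,X), (21,Y), (23,Y), (24,X), (28,Y), (36,Y)
ranks: 5->1, 14->2, 15->3, 20->4, 21->5.5, 21->5.5, 23->7, 24->8, 28->9, 36->10
Step 2: Rank sum for X: R1 = 1 + 2 + 3 + 4 + 5.5 + 8 = 23.5.
Step 3: U_X = R1 - n1(n1+1)/2 = 23.5 - 6*7/2 = 23.5 - 21 = 2.5.
       U_Y = n1*n2 - U_X = 24 - 2.5 = 21.5.
Step 4: Ties are present, so use the tie-corrected normal approximation (with continuity correction) for the p-value.
Step 5: p-value = 0.054273; compare to alpha = 0.05. fail to reject H0.

U_X = 2.5, p = 0.054273, fail to reject H0 at alpha = 0.05.


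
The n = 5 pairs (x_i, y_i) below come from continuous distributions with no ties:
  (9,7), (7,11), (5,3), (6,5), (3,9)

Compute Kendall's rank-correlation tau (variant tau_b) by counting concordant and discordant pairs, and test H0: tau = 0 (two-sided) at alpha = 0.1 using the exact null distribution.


Step 1: Enumerate the 10 unordered pairs (i,j) with i<j and classify each by sign(x_j-x_i) * sign(y_j-y_i).
  (1,2):dx=-2,dy=+4->D; (1,3):dx=-4,dy=-4->C; (1,4):dx=-3,dy=-2->C; (1,5):dx=-6,dy=+2->D
  (2,3):dx=-2,dy=-8->C; (2,4):dx=-1,dy=-6->C; (2,5):dx=-4,dy=-2->C; (3,4):dx=+1,dy=+2->C
  (3,5):dx=-2,dy=+6->D; (4,5):dx=-3,dy=+4->D
Step 2: C = 6, D = 4, total pairs = 10.
Step 3: tau = (C - D)/(n(n-1)/2) = (6 - 4)/10 = 0.200000.
Step 4: Exact two-sided p-value (enumerate n! = 120 permutations of y under H0): p = 0.816667.
Step 5: alpha = 0.1. fail to reject H0.

tau_b = 0.2000 (C=6, D=4), p = 0.816667, fail to reject H0.


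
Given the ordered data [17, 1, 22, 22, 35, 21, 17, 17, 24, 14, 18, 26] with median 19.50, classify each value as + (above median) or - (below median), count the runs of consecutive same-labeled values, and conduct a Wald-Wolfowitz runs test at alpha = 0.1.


Step 1: Compute median = 19.50; label A = above, B = below.
Labels in order: BBAAAABBABBA  (n_A = 6, n_B = 6)
Step 2: Count runs R = 6.
Step 3: Under H0 (random ordering), E[R] = 2*n_A*n_B/(n_A+n_B) + 1 = 2*6*6/12 + 1 = 7.0000.
        Var[R] = 2*n_A*n_B*(2*n_A*n_B - n_A - n_B) / ((n_A+n_B)^2 * (n_A+n_B-1)) = 4320/1584 = 2.7273.
        SD[R] = 1.6514.
Step 4: Continuity-corrected z = (R + 0.5 - E[R]) / SD[R] = (6 + 0.5 - 7.0000) / 1.6514 = -0.3028.
Step 5: Two-sided p-value via normal approximation = 2*(1 - Phi(|z|)) = 0.762069.
Step 6: alpha = 0.1. fail to reject H0.

R = 6, z = -0.3028, p = 0.762069, fail to reject H0.


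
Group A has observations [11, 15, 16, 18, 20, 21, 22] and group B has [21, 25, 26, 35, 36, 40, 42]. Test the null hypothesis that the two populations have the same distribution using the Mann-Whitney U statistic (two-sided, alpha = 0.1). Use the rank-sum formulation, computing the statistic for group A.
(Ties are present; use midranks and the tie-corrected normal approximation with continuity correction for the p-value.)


Step 1: Combine and sort all 14 observations; assign midranks.
sorted (value, group): (11,X), (15,X), (16,X), (18,X), (20,X), (21,X), (21,Y), (22,X), (25,Y), (26,Y), (35,Y), (36,Y), (40,Y), (42,Y)
ranks: 11->1, 15->2, 16->3, 18->4, 20->5, 21->6.5, 21->6.5, 22->8, 25->9, 26->10, 35->11, 36->12, 40->13, 42->14
Step 2: Rank sum for X: R1 = 1 + 2 + 3 + 4 + 5 + 6.5 + 8 = 29.5.
Step 3: U_X = R1 - n1(n1+1)/2 = 29.5 - 7*8/2 = 29.5 - 28 = 1.5.
       U_Y = n1*n2 - U_X = 49 - 1.5 = 47.5.
Step 4: Ties are present, so use the tie-corrected normal approximation (with continuity correction) for the p-value.
Step 5: p-value = 0.004001; compare to alpha = 0.1. reject H0.

U_X = 1.5, p = 0.004001, reject H0 at alpha = 0.1.


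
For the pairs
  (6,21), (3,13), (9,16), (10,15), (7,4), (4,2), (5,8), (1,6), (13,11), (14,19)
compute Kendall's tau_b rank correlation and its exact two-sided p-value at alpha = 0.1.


Step 1: Enumerate the 45 unordered pairs (i,j) with i<j and classify each by sign(x_j-x_i) * sign(y_j-y_i).
  (1,2):dx=-3,dy=-8->C; (1,3):dx=+3,dy=-5->D; (1,4):dx=+4,dy=-6->D; (1,5):dx=+1,dy=-17->D
  (1,6):dx=-2,dy=-19->C; (1,7):dx=-1,dy=-13->C; (1,8):dx=-5,dy=-15->C; (1,9):dx=+7,dy=-10->D
  (1,10):dx=+8,dy=-2->D; (2,3):dx=+6,dy=+3->C; (2,4):dx=+7,dy=+2->C; (2,5):dx=+4,dy=-9->D
  (2,6):dx=+1,dy=-11->D; (2,7):dx=+2,dy=-5->D; (2,8):dx=-2,dy=-7->C; (2,9):dx=+10,dy=-2->D
  (2,10):dx=+11,dy=+6->C; (3,4):dx=+1,dy=-1->D; (3,5):dx=-2,dy=-12->C; (3,6):dx=-5,dy=-14->C
  (3,7):dx=-4,dy=-8->C; (3,8):dx=-8,dy=-10->C; (3,9):dx=+4,dy=-5->D; (3,10):dx=+5,dy=+3->C
  (4,5):dx=-3,dy=-11->C; (4,6):dx=-6,dy=-13->C; (4,7):dx=-5,dy=-7->C; (4,8):dx=-9,dy=-9->C
  (4,9):dx=+3,dy=-4->D; (4,10):dx=+4,dy=+4->C; (5,6):dx=-3,dy=-2->C; (5,7):dx=-2,dy=+4->D
  (5,8):dx=-6,dy=+2->D; (5,9):dx=+6,dy=+7->C; (5,10):dx=+7,dy=+15->C; (6,7):dx=+1,dy=+6->C
  (6,8):dx=-3,dy=+4->D; (6,9):dx=+9,dy=+9->C; (6,10):dx=+10,dy=+17->C; (7,8):dx=-4,dy=-2->C
  (7,9):dx=+8,dy=+3->C; (7,10):dx=+9,dy=+11->C; (8,9):dx=+12,dy=+5->C; (8,10):dx=+13,dy=+13->C
  (9,10):dx=+1,dy=+8->C
Step 2: C = 30, D = 15, total pairs = 45.
Step 3: tau = (C - D)/(n(n-1)/2) = (30 - 15)/45 = 0.333333.
Step 4: Exact two-sided p-value (enumerate n! = 3628800 permutations of y under H0): p = 0.216373.
Step 5: alpha = 0.1. fail to reject H0.

tau_b = 0.3333 (C=30, D=15), p = 0.216373, fail to reject H0.


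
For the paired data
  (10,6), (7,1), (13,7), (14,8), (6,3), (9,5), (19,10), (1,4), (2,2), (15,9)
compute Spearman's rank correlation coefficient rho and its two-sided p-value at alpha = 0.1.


Step 1: Rank x and y separately (midranks; no ties here).
rank(x): 10->6, 7->4, 13->7, 14->8, 6->3, 9->5, 19->10, 1->1, 2->2, 15->9
rank(y): 6->6, 1->1, 7->7, 8->8, 3->3, 5->5, 10->10, 4->4, 2->2, 9->9
Step 2: d_i = R_x(i) - R_y(i); compute d_i^2.
  (6-6)^2=0, (4-1)^2=9, (7-7)^2=0, (8-8)^2=0, (3-3)^2=0, (5-5)^2=0, (10-10)^2=0, (1-4)^2=9, (2-2)^2=0, (9-9)^2=0
sum(d^2) = 18.
Step 3: rho = 1 - 6*18 / (10*(10^2 - 1)) = 1 - 108/990 = 0.890909.
Step 4: Under H0, t = rho * sqrt((n-2)/(1-rho^2)) = 5.5482 ~ t(8).
Step 5: Two-sided p-value from the t-distribution with 8 df = 0.000542.
Step 6: alpha = 0.1. reject H0.

rho = 0.8909, p = 0.000542, reject H0 at alpha = 0.1.


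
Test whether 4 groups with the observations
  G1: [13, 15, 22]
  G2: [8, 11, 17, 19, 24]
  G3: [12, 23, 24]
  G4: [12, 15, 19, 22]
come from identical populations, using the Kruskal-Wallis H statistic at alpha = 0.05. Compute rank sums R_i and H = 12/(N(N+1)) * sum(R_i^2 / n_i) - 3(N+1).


Step 1: Combine all N = 15 observations and assign midranks.
sorted (value, group, rank): (8,G2,1), (11,G2,2), (12,G3,3.5), (12,G4,3.5), (13,G1,5), (15,G1,6.5), (15,G4,6.5), (17,G2,8), (19,G2,9.5), (19,G4,9.5), (22,G1,11.5), (22,G4,11.5), (23,G3,13), (24,G2,14.5), (24,G3,14.5)
Step 2: Sum ranks within each group.
R_1 = 23 (n_1 = 3)
R_2 = 35 (n_2 = 5)
R_3 = 31 (n_3 = 3)
R_4 = 31 (n_4 = 4)
Step 3: H = 12/(N(N+1)) * sum(R_i^2/n_i) - 3(N+1)
     = 12/(15*16) * (23^2/3 + 35^2/5 + 31^2/3 + 31^2/4) - 3*16
     = 0.050000 * 981.917 - 48
     = 1.095833.
Step 4: Ties present; correction factor C = 1 - 30/(15^3 - 15) = 0.991071. Corrected H = 1.095833 / 0.991071 = 1.105706.
Step 5: Under H0, H ~ chi^2(3); p-value = 0.775697.
Step 6: alpha = 0.05. fail to reject H0.

H = 1.1057, df = 3, p = 0.775697, fail to reject H0.


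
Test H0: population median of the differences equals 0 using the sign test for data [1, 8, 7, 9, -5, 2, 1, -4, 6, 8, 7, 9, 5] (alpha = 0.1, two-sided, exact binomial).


Step 1: Discard zero differences. Original n = 13; n_eff = number of nonzero differences = 13.
Nonzero differences (with sign): +1, +8, +7, +9, -5, +2, +1, -4, +6, +8, +7, +9, +5
Step 2: Count signs: positive = 11, negative = 2.
Step 3: Under H0: P(positive) = 0.5, so the number of positives S ~ Bin(13, 0.5).
Step 4: Two-sided exact p-value = sum of Bin(13,0.5) probabilities at or below the observed probability = 0.022461.
Step 5: alpha = 0.1. reject H0.

n_eff = 13, pos = 11, neg = 2, p = 0.022461, reject H0.


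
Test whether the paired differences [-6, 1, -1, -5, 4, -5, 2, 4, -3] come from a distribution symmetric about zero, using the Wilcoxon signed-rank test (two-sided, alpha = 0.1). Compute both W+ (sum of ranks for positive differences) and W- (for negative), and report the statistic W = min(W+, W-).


Step 1: Drop any zero differences (none here) and take |d_i|.
|d| = [6, 1, 1, 5, 4, 5, 2, 4, 3]
Step 2: Midrank |d_i| (ties get averaged ranks).
ranks: |6|->9, |1|->1.5, |1|->1.5, |5|->7.5, |4|->5.5, |5|->7.5, |2|->3, |4|->5.5, |3|->4
Step 3: Attach original signs; sum ranks with positive sign and with negative sign.
W+ = 1.5 + 5.5 + 3 + 5.5 = 15.5
W- = 9 + 1.5 + 7.5 + 7.5 + 4 = 29.5
(Check: W+ + W- = 45 should equal n(n+1)/2 = 45.)
Step 4: Test statistic W = min(W+, W-) = 15.5.
Step 5: Ties in |d|, so use the tie-corrected normal approximation.
        E[W] = n(n+1)/4 = 9*10/4 = 22.5.
        Tie groups: |d|=1 (t=2), |d|=4 (t=2), |d|=5 (t=2); sum(t^3 - t) = 18.
        Var[W] = n(n+1)(2n+1)/24 - sum(t^3-t)/48 = 1710/24 - 18/48 = 70.875.
        z = (W - E[W]) / sqrt(Var[W]) = (15.5 - 22.5) / 8.4187 = -0.8315.
        Two-sided p = 2*Phi(z) = 0.405703.
Step 6: alpha = 0.1. fail to reject H0.

W+ = 15.5, W- = 29.5, W = min = 15.5, p = 0.405703, fail to reject H0.


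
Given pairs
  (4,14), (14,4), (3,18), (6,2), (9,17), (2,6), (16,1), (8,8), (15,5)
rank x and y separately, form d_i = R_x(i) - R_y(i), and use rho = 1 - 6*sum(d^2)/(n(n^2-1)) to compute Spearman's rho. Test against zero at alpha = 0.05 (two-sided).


Step 1: Rank x and y separately (midranks; no ties here).
rank(x): 4->3, 14->7, 3->2, 6->4, 9->6, 2->1, 16->9, 8->5, 15->8
rank(y): 14->7, 4->3, 18->9, 2->2, 17->8, 6->5, 1->1, 8->6, 5->4
Step 2: d_i = R_x(i) - R_y(i); compute d_i^2.
  (3-7)^2=16, (7-3)^2=16, (2-9)^2=49, (4-2)^2=4, (6-8)^2=4, (1-5)^2=16, (9-1)^2=64, (5-6)^2=1, (8-4)^2=16
sum(d^2) = 186.
Step 3: rho = 1 - 6*186 / (9*(9^2 - 1)) = 1 - 1116/720 = -0.550000.
Step 4: Under H0, t = rho * sqrt((n-2)/(1-rho^2)) = -1.7424 ~ t(7).
Step 5: Two-sided p-value from the t-distribution with 7 df = 0.124977.
Step 6: alpha = 0.05. fail to reject H0.

rho = -0.5500, p = 0.124977, fail to reject H0 at alpha = 0.05.


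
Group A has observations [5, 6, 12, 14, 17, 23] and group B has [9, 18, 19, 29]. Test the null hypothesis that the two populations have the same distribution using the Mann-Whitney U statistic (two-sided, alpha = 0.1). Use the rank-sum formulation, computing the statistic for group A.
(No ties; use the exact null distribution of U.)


Step 1: Combine and sort all 10 observations; assign midranks.
sorted (value, group): (5,X), (6,X), (9,Y), (12,X), (14,X), (17,X), (18,Y), (19,Y), (23,X), (29,Y)
ranks: 5->1, 6->2, 9->3, 12->4, 14->5, 17->6, 18->7, 19->8, 23->9, 29->10
Step 2: Rank sum for X: R1 = 1 + 2 + 4 + 5 + 6 + 9 = 27.
Step 3: U_X = R1 - n1(n1+1)/2 = 27 - 6*7/2 = 27 - 21 = 6.
       U_Y = n1*n2 - U_X = 24 - 6 = 18.
Step 4: No ties, so the exact null distribution of U (based on enumerating the C(10,6) = 210 equally likely rank assignments) gives the two-sided p-value.
Step 5: p-value = 0.257143; compare to alpha = 0.1. fail to reject H0.

U_X = 6, p = 0.257143, fail to reject H0 at alpha = 0.1.


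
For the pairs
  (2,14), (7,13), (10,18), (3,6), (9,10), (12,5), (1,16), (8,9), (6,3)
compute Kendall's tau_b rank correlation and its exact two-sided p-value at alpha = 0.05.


Step 1: Enumerate the 36 unordered pairs (i,j) with i<j and classify each by sign(x_j-x_i) * sign(y_j-y_i).
  (1,2):dx=+5,dy=-1->D; (1,3):dx=+8,dy=+4->C; (1,4):dx=+1,dy=-8->D; (1,5):dx=+7,dy=-4->D
  (1,6):dx=+10,dy=-9->D; (1,7):dx=-1,dy=+2->D; (1,8):dx=+6,dy=-5->D; (1,9):dx=+4,dy=-11->D
  (2,3):dx=+3,dy=+5->C; (2,4):dx=-4,dy=-7->C; (2,5):dx=+2,dy=-3->D; (2,6):dx=+5,dy=-8->D
  (2,7):dx=-6,dy=+3->D; (2,8):dx=+1,dy=-4->D; (2,9):dx=-1,dy=-10->C; (3,4):dx=-7,dy=-12->C
  (3,5):dx=-1,dy=-8->C; (3,6):dx=+2,dy=-13->D; (3,7):dx=-9,dy=-2->C; (3,8):dx=-2,dy=-9->C
  (3,9):dx=-4,dy=-15->C; (4,5):dx=+6,dy=+4->C; (4,6):dx=+9,dy=-1->D; (4,7):dx=-2,dy=+10->D
  (4,8):dx=+5,dy=+3->C; (4,9):dx=+3,dy=-3->D; (5,6):dx=+3,dy=-5->D; (5,7):dx=-8,dy=+6->D
  (5,8):dx=-1,dy=-1->C; (5,9):dx=-3,dy=-7->C; (6,7):dx=-11,dy=+11->D; (6,8):dx=-4,dy=+4->D
  (6,9):dx=-6,dy=-2->C; (7,8):dx=+7,dy=-7->D; (7,9):dx=+5,dy=-13->D; (8,9):dx=-2,dy=-6->C
Step 2: C = 15, D = 21, total pairs = 36.
Step 3: tau = (C - D)/(n(n-1)/2) = (15 - 21)/36 = -0.166667.
Step 4: Exact two-sided p-value (enumerate n! = 362880 permutations of y under H0): p = 0.612202.
Step 5: alpha = 0.05. fail to reject H0.

tau_b = -0.1667 (C=15, D=21), p = 0.612202, fail to reject H0.


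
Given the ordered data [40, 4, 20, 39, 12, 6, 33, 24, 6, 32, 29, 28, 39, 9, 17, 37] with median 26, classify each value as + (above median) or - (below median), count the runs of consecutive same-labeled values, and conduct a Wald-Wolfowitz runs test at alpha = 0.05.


Step 1: Compute median = 26; label A = above, B = below.
Labels in order: ABBABBABBAAAABBA  (n_A = 8, n_B = 8)
Step 2: Count runs R = 9.
Step 3: Under H0 (random ordering), E[R] = 2*n_A*n_B/(n_A+n_B) + 1 = 2*8*8/16 + 1 = 9.0000.
        Var[R] = 2*n_A*n_B*(2*n_A*n_B - n_A - n_B) / ((n_A+n_B)^2 * (n_A+n_B-1)) = 14336/3840 = 3.7333.
        SD[R] = 1.9322.
Step 4: R = E[R], so z = 0 with no continuity correction.
Step 5: Two-sided p-value via normal approximation = 2*(1 - Phi(|z|)) = 1.000000.
Step 6: alpha = 0.05. fail to reject H0.

R = 9, z = 0.0000, p = 1.000000, fail to reject H0.


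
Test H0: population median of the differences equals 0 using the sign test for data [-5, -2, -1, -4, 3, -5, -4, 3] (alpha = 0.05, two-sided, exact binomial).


Step 1: Discard zero differences. Original n = 8; n_eff = number of nonzero differences = 8.
Nonzero differences (with sign): -5, -2, -1, -4, +3, -5, -4, +3
Step 2: Count signs: positive = 2, negative = 6.
Step 3: Under H0: P(positive) = 0.5, so the number of positives S ~ Bin(8, 0.5).
Step 4: Two-sided exact p-value = sum of Bin(8,0.5) probabilities at or below the observed probability = 0.289062.
Step 5: alpha = 0.05. fail to reject H0.

n_eff = 8, pos = 2, neg = 6, p = 0.289062, fail to reject H0.


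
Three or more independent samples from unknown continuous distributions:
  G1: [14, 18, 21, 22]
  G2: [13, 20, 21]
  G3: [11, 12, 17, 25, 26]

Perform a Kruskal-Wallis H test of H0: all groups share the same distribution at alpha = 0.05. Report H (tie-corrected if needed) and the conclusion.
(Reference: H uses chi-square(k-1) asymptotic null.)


Step 1: Combine all N = 12 observations and assign midranks.
sorted (value, group, rank): (11,G3,1), (12,G3,2), (13,G2,3), (14,G1,4), (17,G3,5), (18,G1,6), (20,G2,7), (21,G1,8.5), (21,G2,8.5), (22,G1,10), (25,G3,11), (26,G3,12)
Step 2: Sum ranks within each group.
R_1 = 28.5 (n_1 = 4)
R_2 = 18.5 (n_2 = 3)
R_3 = 31 (n_3 = 5)
Step 3: H = 12/(N(N+1)) * sum(R_i^2/n_i) - 3(N+1)
     = 12/(12*13) * (28.5^2/4 + 18.5^2/3 + 31^2/5) - 3*13
     = 0.076923 * 509.346 - 39
     = 0.180449.
Step 4: Ties present; correction factor C = 1 - 6/(12^3 - 12) = 0.996503. Corrected H = 0.180449 / 0.996503 = 0.181082.
Step 5: Under H0, H ~ chi^2(2); p-value = 0.913437.
Step 6: alpha = 0.05. fail to reject H0.

H = 0.1811, df = 2, p = 0.913437, fail to reject H0.


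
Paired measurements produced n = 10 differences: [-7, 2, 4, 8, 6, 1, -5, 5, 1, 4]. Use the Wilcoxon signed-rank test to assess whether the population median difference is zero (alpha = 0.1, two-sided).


Step 1: Drop any zero differences (none here) and take |d_i|.
|d| = [7, 2, 4, 8, 6, 1, 5, 5, 1, 4]
Step 2: Midrank |d_i| (ties get averaged ranks).
ranks: |7|->9, |2|->3, |4|->4.5, |8|->10, |6|->8, |1|->1.5, |5|->6.5, |5|->6.5, |1|->1.5, |4|->4.5
Step 3: Attach original signs; sum ranks with positive sign and with negative sign.
W+ = 3 + 4.5 + 10 + 8 + 1.5 + 6.5 + 1.5 + 4.5 = 39.5
W- = 9 + 6.5 = 15.5
(Check: W+ + W- = 55 should equal n(n+1)/2 = 55.)
Step 4: Test statistic W = min(W+, W-) = 15.5.
Step 5: Ties in |d|, so use the tie-corrected normal approximation.
        E[W] = n(n+1)/4 = 10*11/4 = 27.5.
        Tie groups: |d|=1 (t=2), |d|=4 (t=2), |d|=5 (t=2); sum(t^3 - t) = 18.
        Var[W] = n(n+1)(2n+1)/24 - sum(t^3-t)/48 = 2310/24 - 18/48 = 95.875.
        z = (W - E[W]) / sqrt(Var[W]) = (15.5 - 27.5) / 9.7916 = -1.2255.
        Two-sided p = 2*Phi(z) = 0.220371.
Step 6: alpha = 0.1. fail to reject H0.

W+ = 39.5, W- = 15.5, W = min = 15.5, p = 0.220371, fail to reject H0.


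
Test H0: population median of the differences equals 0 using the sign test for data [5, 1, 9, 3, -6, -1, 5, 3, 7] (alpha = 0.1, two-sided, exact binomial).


Step 1: Discard zero differences. Original n = 9; n_eff = number of nonzero differences = 9.
Nonzero differences (with sign): +5, +1, +9, +3, -6, -1, +5, +3, +7
Step 2: Count signs: positive = 7, negative = 2.
Step 3: Under H0: P(positive) = 0.5, so the number of positives S ~ Bin(9, 0.5).
Step 4: Two-sided exact p-value = sum of Bin(9,0.5) probabilities at or below the observed probability = 0.179688.
Step 5: alpha = 0.1. fail to reject H0.

n_eff = 9, pos = 7, neg = 2, p = 0.179688, fail to reject H0.


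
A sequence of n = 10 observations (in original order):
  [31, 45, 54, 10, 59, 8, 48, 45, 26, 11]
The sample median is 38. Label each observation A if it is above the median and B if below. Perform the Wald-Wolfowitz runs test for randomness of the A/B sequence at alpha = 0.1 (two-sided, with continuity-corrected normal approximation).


Step 1: Compute median = 38; label A = above, B = below.
Labels in order: BAABABAABB  (n_A = 5, n_B = 5)
Step 2: Count runs R = 7.
Step 3: Under H0 (random ordering), E[R] = 2*n_A*n_B/(n_A+n_B) + 1 = 2*5*5/10 + 1 = 6.0000.
        Var[R] = 2*n_A*n_B*(2*n_A*n_B - n_A - n_B) / ((n_A+n_B)^2 * (n_A+n_B-1)) = 2000/900 = 2.2222.
        SD[R] = 1.4907.
Step 4: Continuity-corrected z = (R - 0.5 - E[R]) / SD[R] = (7 - 0.5 - 6.0000) / 1.4907 = 0.3354.
Step 5: Two-sided p-value via normal approximation = 2*(1 - Phi(|z|)) = 0.737316.
Step 6: alpha = 0.1. fail to reject H0.

R = 7, z = 0.3354, p = 0.737316, fail to reject H0.


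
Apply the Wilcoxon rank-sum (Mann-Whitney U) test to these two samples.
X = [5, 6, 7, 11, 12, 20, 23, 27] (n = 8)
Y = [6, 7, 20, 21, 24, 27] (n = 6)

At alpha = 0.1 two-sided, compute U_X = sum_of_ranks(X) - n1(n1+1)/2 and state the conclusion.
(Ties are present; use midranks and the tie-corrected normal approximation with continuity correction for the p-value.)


Step 1: Combine and sort all 14 observations; assign midranks.
sorted (value, group): (5,X), (6,X), (6,Y), (7,X), (7,Y), (11,X), (12,X), (20,X), (20,Y), (21,Y), (23,X), (24,Y), (27,X), (27,Y)
ranks: 5->1, 6->2.5, 6->2.5, 7->4.5, 7->4.5, 11->6, 12->7, 20->8.5, 20->8.5, 21->10, 23->11, 24->12, 27->13.5, 27->13.5
Step 2: Rank sum for X: R1 = 1 + 2.5 + 4.5 + 6 + 7 + 8.5 + 11 + 13.5 = 54.
Step 3: U_X = R1 - n1(n1+1)/2 = 54 - 8*9/2 = 54 - 36 = 18.
       U_Y = n1*n2 - U_X = 48 - 18 = 30.
Step 4: Ties are present, so use the tie-corrected normal approximation (with continuity correction) for the p-value.
Step 5: p-value = 0.475729; compare to alpha = 0.1. fail to reject H0.

U_X = 18, p = 0.475729, fail to reject H0 at alpha = 0.1.


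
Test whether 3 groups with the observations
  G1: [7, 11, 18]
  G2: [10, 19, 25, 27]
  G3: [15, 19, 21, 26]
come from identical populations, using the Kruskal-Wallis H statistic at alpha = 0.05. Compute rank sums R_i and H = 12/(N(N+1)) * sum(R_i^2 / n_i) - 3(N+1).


Step 1: Combine all N = 11 observations and assign midranks.
sorted (value, group, rank): (7,G1,1), (10,G2,2), (11,G1,3), (15,G3,4), (18,G1,5), (19,G2,6.5), (19,G3,6.5), (21,G3,8), (25,G2,9), (26,G3,10), (27,G2,11)
Step 2: Sum ranks within each group.
R_1 = 9 (n_1 = 3)
R_2 = 28.5 (n_2 = 4)
R_3 = 28.5 (n_3 = 4)
Step 3: H = 12/(N(N+1)) * sum(R_i^2/n_i) - 3(N+1)
     = 12/(11*12) * (9^2/3 + 28.5^2/4 + 28.5^2/4) - 3*12
     = 0.090909 * 433.125 - 36
     = 3.375000.
Step 4: Ties present; correction factor C = 1 - 6/(11^3 - 11) = 0.995455. Corrected H = 3.375000 / 0.995455 = 3.390411.
Step 5: Under H0, H ~ chi^2(2); p-value = 0.183562.
Step 6: alpha = 0.05. fail to reject H0.

H = 3.3904, df = 2, p = 0.183562, fail to reject H0.


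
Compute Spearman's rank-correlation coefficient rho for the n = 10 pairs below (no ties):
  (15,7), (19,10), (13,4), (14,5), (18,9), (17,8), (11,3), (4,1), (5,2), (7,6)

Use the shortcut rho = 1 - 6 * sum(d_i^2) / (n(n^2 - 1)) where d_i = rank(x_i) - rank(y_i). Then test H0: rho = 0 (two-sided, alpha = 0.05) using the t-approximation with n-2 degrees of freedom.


Step 1: Rank x and y separately (midranks; no ties here).
rank(x): 15->7, 19->10, 13->5, 14->6, 18->9, 17->8, 11->4, 4->1, 5->2, 7->3
rank(y): 7->7, 10->10, 4->4, 5->5, 9->9, 8->8, 3->3, 1->1, 2->2, 6->6
Step 2: d_i = R_x(i) - R_y(i); compute d_i^2.
  (7-7)^2=0, (10-10)^2=0, (5-4)^2=1, (6-5)^2=1, (9-9)^2=0, (8-8)^2=0, (4-3)^2=1, (1-1)^2=0, (2-2)^2=0, (3-6)^2=9
sum(d^2) = 12.
Step 3: rho = 1 - 6*12 / (10*(10^2 - 1)) = 1 - 72/990 = 0.927273.
Step 4: Under H0, t = rho * sqrt((n-2)/(1-rho^2)) = 7.0054 ~ t(8).
Step 5: Two-sided p-value from the t-distribution with 8 df = 0.000112.
Step 6: alpha = 0.05. reject H0.

rho = 0.9273, p = 0.000112, reject H0 at alpha = 0.05.


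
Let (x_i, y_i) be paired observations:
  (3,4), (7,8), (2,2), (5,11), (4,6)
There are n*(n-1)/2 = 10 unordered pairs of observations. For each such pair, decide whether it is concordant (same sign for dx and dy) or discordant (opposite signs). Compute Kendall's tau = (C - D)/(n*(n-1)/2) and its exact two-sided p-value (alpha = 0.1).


Step 1: Enumerate the 10 unordered pairs (i,j) with i<j and classify each by sign(x_j-x_i) * sign(y_j-y_i).
  (1,2):dx=+4,dy=+4->C; (1,3):dx=-1,dy=-2->C; (1,4):dx=+2,dy=+7->C; (1,5):dx=+1,dy=+2->C
  (2,3):dx=-5,dy=-6->C; (2,4):dx=-2,dy=+3->D; (2,5):dx=-3,dy=-2->C; (3,4):dx=+3,dy=+9->C
  (3,5):dx=+2,dy=+4->C; (4,5):dx=-1,dy=-5->C
Step 2: C = 9, D = 1, total pairs = 10.
Step 3: tau = (C - D)/(n(n-1)/2) = (9 - 1)/10 = 0.800000.
Step 4: Exact two-sided p-value (enumerate n! = 120 permutations of y under H0): p = 0.083333.
Step 5: alpha = 0.1. reject H0.

tau_b = 0.8000 (C=9, D=1), p = 0.083333, reject H0.


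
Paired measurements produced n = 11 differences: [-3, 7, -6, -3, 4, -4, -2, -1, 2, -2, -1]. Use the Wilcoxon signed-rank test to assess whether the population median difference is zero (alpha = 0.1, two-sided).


Step 1: Drop any zero differences (none here) and take |d_i|.
|d| = [3, 7, 6, 3, 4, 4, 2, 1, 2, 2, 1]
Step 2: Midrank |d_i| (ties get averaged ranks).
ranks: |3|->6.5, |7|->11, |6|->10, |3|->6.5, |4|->8.5, |4|->8.5, |2|->4, |1|->1.5, |2|->4, |2|->4, |1|->1.5
Step 3: Attach original signs; sum ranks with positive sign and with negative sign.
W+ = 11 + 8.5 + 4 = 23.5
W- = 6.5 + 10 + 6.5 + 8.5 + 4 + 1.5 + 4 + 1.5 = 42.5
(Check: W+ + W- = 66 should equal n(n+1)/2 = 66.)
Step 4: Test statistic W = min(W+, W-) = 23.5.
Step 5: Ties in |d|, so use the tie-corrected normal approximation.
        E[W] = n(n+1)/4 = 11*12/4 = 33.
        Tie groups: |d|=1 (t=2), |d|=2 (t=3), |d|=3 (t=2), |d|=4 (t=2); sum(t^3 - t) = 42.
        Var[W] = n(n+1)(2n+1)/24 - sum(t^3-t)/48 = 3036/24 - 42/48 = 125.625.
        z = (W - E[W]) / sqrt(Var[W]) = (23.5 - 33) / 11.2083 = -0.8476.
        Two-sided p = 2*Phi(z) = 0.396667.
Step 6: alpha = 0.1. fail to reject H0.

W+ = 23.5, W- = 42.5, W = min = 23.5, p = 0.396667, fail to reject H0.


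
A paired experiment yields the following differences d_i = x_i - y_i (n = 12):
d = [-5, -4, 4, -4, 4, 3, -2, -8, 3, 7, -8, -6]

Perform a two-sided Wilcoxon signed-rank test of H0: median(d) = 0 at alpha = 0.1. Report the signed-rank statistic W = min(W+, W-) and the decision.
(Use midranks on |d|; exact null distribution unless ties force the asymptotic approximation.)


Step 1: Drop any zero differences (none here) and take |d_i|.
|d| = [5, 4, 4, 4, 4, 3, 2, 8, 3, 7, 8, 6]
Step 2: Midrank |d_i| (ties get averaged ranks).
ranks: |5|->8, |4|->5.5, |4|->5.5, |4|->5.5, |4|->5.5, |3|->2.5, |2|->1, |8|->11.5, |3|->2.5, |7|->10, |8|->11.5, |6|->9
Step 3: Attach original signs; sum ranks with positive sign and with negative sign.
W+ = 5.5 + 5.5 + 2.5 + 2.5 + 10 = 26
W- = 8 + 5.5 + 5.5 + 1 + 11.5 + 11.5 + 9 = 52
(Check: W+ + W- = 78 should equal n(n+1)/2 = 78.)
Step 4: Test statistic W = min(W+, W-) = 26.
Step 5: Ties in |d|, so use the tie-corrected normal approximation.
        E[W] = n(n+1)/4 = 12*13/4 = 39.
        Tie groups: |d|=3 (t=2), |d|=4 (t=4), |d|=8 (t=2); sum(t^3 - t) = 72.
        Var[W] = n(n+1)(2n+1)/24 - sum(t^3-t)/48 = 3900/24 - 72/48 = 161.
        z = (W - E[W]) / sqrt(Var[W]) = (26 - 39) / 12.6886 = -1.0245.
        Two-sided p = 2*Phi(z) = 0.305579.
Step 6: alpha = 0.1. fail to reject H0.

W+ = 26, W- = 52, W = min = 26, p = 0.305579, fail to reject H0.


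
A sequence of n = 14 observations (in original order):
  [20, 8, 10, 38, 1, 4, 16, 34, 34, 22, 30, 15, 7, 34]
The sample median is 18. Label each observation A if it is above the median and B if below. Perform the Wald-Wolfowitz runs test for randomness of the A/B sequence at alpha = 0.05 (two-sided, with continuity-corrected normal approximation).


Step 1: Compute median = 18; label A = above, B = below.
Labels in order: ABBABBBAAAABBA  (n_A = 7, n_B = 7)
Step 2: Count runs R = 7.
Step 3: Under H0 (random ordering), E[R] = 2*n_A*n_B/(n_A+n_B) + 1 = 2*7*7/14 + 1 = 8.0000.
        Var[R] = 2*n_A*n_B*(2*n_A*n_B - n_A - n_B) / ((n_A+n_B)^2 * (n_A+n_B-1)) = 8232/2548 = 3.2308.
        SD[R] = 1.7974.
Step 4: Continuity-corrected z = (R + 0.5 - E[R]) / SD[R] = (7 + 0.5 - 8.0000) / 1.7974 = -0.2782.
Step 5: Two-sided p-value via normal approximation = 2*(1 - Phi(|z|)) = 0.780879.
Step 6: alpha = 0.05. fail to reject H0.

R = 7, z = -0.2782, p = 0.780879, fail to reject H0.


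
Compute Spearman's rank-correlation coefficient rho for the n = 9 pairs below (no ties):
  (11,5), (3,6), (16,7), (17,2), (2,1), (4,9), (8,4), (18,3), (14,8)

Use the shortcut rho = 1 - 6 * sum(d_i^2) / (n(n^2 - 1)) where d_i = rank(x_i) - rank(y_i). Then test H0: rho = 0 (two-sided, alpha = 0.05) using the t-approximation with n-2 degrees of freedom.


Step 1: Rank x and y separately (midranks; no ties here).
rank(x): 11->5, 3->2, 16->7, 17->8, 2->1, 4->3, 8->4, 18->9, 14->6
rank(y): 5->5, 6->6, 7->7, 2->2, 1->1, 9->9, 4->4, 3->3, 8->8
Step 2: d_i = R_x(i) - R_y(i); compute d_i^2.
  (5-5)^2=0, (2-6)^2=16, (7-7)^2=0, (8-2)^2=36, (1-1)^2=0, (3-9)^2=36, (4-4)^2=0, (9-3)^2=36, (6-8)^2=4
sum(d^2) = 128.
Step 3: rho = 1 - 6*128 / (9*(9^2 - 1)) = 1 - 768/720 = -0.066667.
Step 4: Under H0, t = rho * sqrt((n-2)/(1-rho^2)) = -0.1768 ~ t(7).
Step 5: Two-sided p-value from the t-distribution with 7 df = 0.864690.
Step 6: alpha = 0.05. fail to reject H0.

rho = -0.0667, p = 0.864690, fail to reject H0 at alpha = 0.05.


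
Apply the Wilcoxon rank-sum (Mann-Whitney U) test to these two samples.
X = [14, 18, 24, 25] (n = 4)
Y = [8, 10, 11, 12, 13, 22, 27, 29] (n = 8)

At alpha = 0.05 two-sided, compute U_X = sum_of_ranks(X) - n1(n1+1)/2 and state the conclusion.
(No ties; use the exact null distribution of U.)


Step 1: Combine and sort all 12 observations; assign midranks.
sorted (value, group): (8,Y), (10,Y), (11,Y), (12,Y), (13,Y), (14,X), (18,X), (22,Y), (24,X), (25,X), (27,Y), (29,Y)
ranks: 8->1, 10->2, 11->3, 12->4, 13->5, 14->6, 18->7, 22->8, 24->9, 25->10, 27->11, 29->12
Step 2: Rank sum for X: R1 = 6 + 7 + 9 + 10 = 32.
Step 3: U_X = R1 - n1(n1+1)/2 = 32 - 4*5/2 = 32 - 10 = 22.
       U_Y = n1*n2 - U_X = 32 - 22 = 10.
Step 4: No ties, so the exact null distribution of U (based on enumerating the C(12,4) = 495 equally likely rank assignments) gives the two-sided p-value.
Step 5: p-value = 0.367677; compare to alpha = 0.05. fail to reject H0.

U_X = 22, p = 0.367677, fail to reject H0 at alpha = 0.05.


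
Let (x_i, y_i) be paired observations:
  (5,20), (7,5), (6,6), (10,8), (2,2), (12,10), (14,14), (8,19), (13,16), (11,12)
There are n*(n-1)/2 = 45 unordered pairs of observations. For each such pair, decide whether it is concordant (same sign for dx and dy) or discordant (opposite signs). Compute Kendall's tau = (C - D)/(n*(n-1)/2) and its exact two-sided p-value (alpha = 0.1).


Step 1: Enumerate the 45 unordered pairs (i,j) with i<j and classify each by sign(x_j-x_i) * sign(y_j-y_i).
  (1,2):dx=+2,dy=-15->D; (1,3):dx=+1,dy=-14->D; (1,4):dx=+5,dy=-12->D; (1,5):dx=-3,dy=-18->C
  (1,6):dx=+7,dy=-10->D; (1,7):dx=+9,dy=-6->D; (1,8):dx=+3,dy=-1->D; (1,9):dx=+8,dy=-4->D
  (1,10):dx=+6,dy=-8->D; (2,3):dx=-1,dy=+1->D; (2,4):dx=+3,dy=+3->C; (2,5):dx=-5,dy=-3->C
  (2,6):dx=+5,dy=+5->C; (2,7):dx=+7,dy=+9->C; (2,8):dx=+1,dy=+14->C; (2,9):dx=+6,dy=+11->C
  (2,10):dx=+4,dy=+7->C; (3,4):dx=+4,dy=+2->C; (3,5):dx=-4,dy=-4->C; (3,6):dx=+6,dy=+4->C
  (3,7):dx=+8,dy=+8->C; (3,8):dx=+2,dy=+13->C; (3,9):dx=+7,dy=+10->C; (3,10):dx=+5,dy=+6->C
  (4,5):dx=-8,dy=-6->C; (4,6):dx=+2,dy=+2->C; (4,7):dx=+4,dy=+6->C; (4,8):dx=-2,dy=+11->D
  (4,9):dx=+3,dy=+8->C; (4,10):dx=+1,dy=+4->C; (5,6):dx=+10,dy=+8->C; (5,7):dx=+12,dy=+12->C
  (5,8):dx=+6,dy=+17->C; (5,9):dx=+11,dy=+14->C; (5,10):dx=+9,dy=+10->C; (6,7):dx=+2,dy=+4->C
  (6,8):dx=-4,dy=+9->D; (6,9):dx=+1,dy=+6->C; (6,10):dx=-1,dy=+2->D; (7,8):dx=-6,dy=+5->D
  (7,9):dx=-1,dy=+2->D; (7,10):dx=-3,dy=-2->C; (8,9):dx=+5,dy=-3->D; (8,10):dx=+3,dy=-7->D
  (9,10):dx=-2,dy=-4->C
Step 2: C = 29, D = 16, total pairs = 45.
Step 3: tau = (C - D)/(n(n-1)/2) = (29 - 16)/45 = 0.288889.
Step 4: Exact two-sided p-value (enumerate n! = 3628800 permutations of y under H0): p = 0.291248.
Step 5: alpha = 0.1. fail to reject H0.

tau_b = 0.2889 (C=29, D=16), p = 0.291248, fail to reject H0.


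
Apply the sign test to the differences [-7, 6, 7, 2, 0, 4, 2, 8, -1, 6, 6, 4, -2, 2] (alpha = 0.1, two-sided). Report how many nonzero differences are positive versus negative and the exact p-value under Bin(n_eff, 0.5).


Step 1: Discard zero differences. Original n = 14; n_eff = number of nonzero differences = 13.
Nonzero differences (with sign): -7, +6, +7, +2, +4, +2, +8, -1, +6, +6, +4, -2, +2
Step 2: Count signs: positive = 10, negative = 3.
Step 3: Under H0: P(positive) = 0.5, so the number of positives S ~ Bin(13, 0.5).
Step 4: Two-sided exact p-value = sum of Bin(13,0.5) probabilities at or below the observed probability = 0.092285.
Step 5: alpha = 0.1. reject H0.

n_eff = 13, pos = 10, neg = 3, p = 0.092285, reject H0.


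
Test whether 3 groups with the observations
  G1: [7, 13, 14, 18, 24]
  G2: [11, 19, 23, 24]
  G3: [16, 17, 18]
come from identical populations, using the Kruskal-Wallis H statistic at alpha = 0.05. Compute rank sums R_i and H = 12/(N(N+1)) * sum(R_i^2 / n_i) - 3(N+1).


Step 1: Combine all N = 12 observations and assign midranks.
sorted (value, group, rank): (7,G1,1), (11,G2,2), (13,G1,3), (14,G1,4), (16,G3,5), (17,G3,6), (18,G1,7.5), (18,G3,7.5), (19,G2,9), (23,G2,10), (24,G1,11.5), (24,G2,11.5)
Step 2: Sum ranks within each group.
R_1 = 27 (n_1 = 5)
R_2 = 32.5 (n_2 = 4)
R_3 = 18.5 (n_3 = 3)
Step 3: H = 12/(N(N+1)) * sum(R_i^2/n_i) - 3(N+1)
     = 12/(12*13) * (27^2/5 + 32.5^2/4 + 18.5^2/3) - 3*13
     = 0.076923 * 523.946 - 39
     = 1.303526.
Step 4: Ties present; correction factor C = 1 - 12/(12^3 - 12) = 0.993007. Corrected H = 1.303526 / 0.993007 = 1.312705.
Step 5: Under H0, H ~ chi^2(2); p-value = 0.518740.
Step 6: alpha = 0.05. fail to reject H0.

H = 1.3127, df = 2, p = 0.518740, fail to reject H0.


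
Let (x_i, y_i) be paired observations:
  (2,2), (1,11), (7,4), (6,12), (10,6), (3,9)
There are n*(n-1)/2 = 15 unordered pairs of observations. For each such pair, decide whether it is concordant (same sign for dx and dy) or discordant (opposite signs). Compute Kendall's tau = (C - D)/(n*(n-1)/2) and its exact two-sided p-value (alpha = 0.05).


Step 1: Enumerate the 15 unordered pairs (i,j) with i<j and classify each by sign(x_j-x_i) * sign(y_j-y_i).
  (1,2):dx=-1,dy=+9->D; (1,3):dx=+5,dy=+2->C; (1,4):dx=+4,dy=+10->C; (1,5):dx=+8,dy=+4->C
  (1,6):dx=+1,dy=+7->C; (2,3):dx=+6,dy=-7->D; (2,4):dx=+5,dy=+1->C; (2,5):dx=+9,dy=-5->D
  (2,6):dx=+2,dy=-2->D; (3,4):dx=-1,dy=+8->D; (3,5):dx=+3,dy=+2->C; (3,6):dx=-4,dy=+5->D
  (4,5):dx=+4,dy=-6->D; (4,6):dx=-3,dy=-3->C; (5,6):dx=-7,dy=+3->D
Step 2: C = 7, D = 8, total pairs = 15.
Step 3: tau = (C - D)/(n(n-1)/2) = (7 - 8)/15 = -0.066667.
Step 4: Exact two-sided p-value (enumerate n! = 720 permutations of y under H0): p = 1.000000.
Step 5: alpha = 0.05. fail to reject H0.

tau_b = -0.0667 (C=7, D=8), p = 1.000000, fail to reject H0.


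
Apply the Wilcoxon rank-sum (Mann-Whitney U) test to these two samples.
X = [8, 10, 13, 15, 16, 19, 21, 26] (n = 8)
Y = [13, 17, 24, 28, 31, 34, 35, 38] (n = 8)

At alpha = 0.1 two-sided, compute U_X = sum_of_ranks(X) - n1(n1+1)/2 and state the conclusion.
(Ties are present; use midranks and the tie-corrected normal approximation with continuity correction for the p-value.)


Step 1: Combine and sort all 16 observations; assign midranks.
sorted (value, group): (8,X), (10,X), (13,X), (13,Y), (15,X), (16,X), (17,Y), (19,X), (21,X), (24,Y), (26,X), (28,Y), (31,Y), (34,Y), (35,Y), (38,Y)
ranks: 8->1, 10->2, 13->3.5, 13->3.5, 15->5, 16->6, 17->7, 19->8, 21->9, 24->10, 26->11, 28->12, 31->13, 34->14, 35->15, 38->16
Step 2: Rank sum for X: R1 = 1 + 2 + 3.5 + 5 + 6 + 8 + 9 + 11 = 45.5.
Step 3: U_X = R1 - n1(n1+1)/2 = 45.5 - 8*9/2 = 45.5 - 36 = 9.5.
       U_Y = n1*n2 - U_X = 64 - 9.5 = 54.5.
Step 4: Ties are present, so use the tie-corrected normal approximation (with continuity correction) for the p-value.
Step 5: p-value = 0.020769; compare to alpha = 0.1. reject H0.

U_X = 9.5, p = 0.020769, reject H0 at alpha = 0.1.
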